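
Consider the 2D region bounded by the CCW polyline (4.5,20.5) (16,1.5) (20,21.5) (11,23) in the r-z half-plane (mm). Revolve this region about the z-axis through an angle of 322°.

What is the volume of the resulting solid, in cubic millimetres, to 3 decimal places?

Profile (r,z), 4 vertices: (4.5,20.5) (16,1.5) (20,21.5) (11,23)
edge 0: (4.5,20.5)→(16,1.5)  cross = 4.5·1.5 − 16·20.5 = -321.2500; (r_i+r_j)·cross = 20.5·-321.2500 = -6585.6250
edge 1: (16,1.5)→(20,21.5)  cross = 16·21.5 − 20·1.5 = 314.0000; (r_i+r_j)·cross = 36·314.0000 = 11304.0000
edge 2: (20,21.5)→(11,23)  cross = 20·23 − 11·21.5 = 223.5000; (r_i+r_j)·cross = 31·223.5000 = 6928.5000
edge 3: (11,23)→(4.5,20.5)  cross = 11·20.5 − 4.5·23 = 122.0000; (r_i+r_j)·cross = 15.5·122.0000 = 1891.0000
Σcross = 338.2500 → A = |Σcross|/2 = 169.1250 mm²
Σ(r_i+r_j)·cross = 13537.8750 → first moment M = |Σ|/6 = 2256.3125
R_c = M/A = 2256.3125/169.1250 = 13.3411 mm
θ = 322° = 5.619960 rad
V = θ·R_c·A = 5.619960·13.3411·169.1250 = 12680.386 mm³

Volume = 12680.386 mm³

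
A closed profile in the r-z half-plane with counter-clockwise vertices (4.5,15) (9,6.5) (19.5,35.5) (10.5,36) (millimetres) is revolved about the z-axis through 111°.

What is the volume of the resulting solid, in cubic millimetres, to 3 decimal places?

Profile (r,z), 4 vertices: (4.5,15) (9,6.5) (19.5,35.5) (10.5,36)
edge 0: (4.5,15)→(9,6.5)  cross = 4.5·6.5 − 9·15 = -105.7500; (r_i+r_j)·cross = 13.5·-105.7500 = -1427.6250
edge 1: (9,6.5)→(19.5,35.5)  cross = 9·35.5 − 19.5·6.5 = 192.7500; (r_i+r_j)·cross = 28.5·192.7500 = 5493.3750
edge 2: (19.5,35.5)→(10.5,36)  cross = 19.5·36 − 10.5·35.5 = 329.2500; (r_i+r_j)·cross = 30·329.2500 = 9877.5000
edge 3: (10.5,36)→(4.5,15)  cross = 10.5·15 − 4.5·36 = -4.5000; (r_i+r_j)·cross = 15·-4.5000 = -67.5000
Σcross = 411.7500 → A = |Σcross|/2 = 205.8750 mm²
Σ(r_i+r_j)·cross = 13875.7500 → first moment M = |Σ|/6 = 2312.6250
R_c = M/A = 2312.6250/205.8750 = 11.2332 mm
θ = 111° = 1.937315 rad
V = θ·R_c·A = 1.937315·11.2332·205.8750 = 4480.284 mm³

Volume = 4480.284 mm³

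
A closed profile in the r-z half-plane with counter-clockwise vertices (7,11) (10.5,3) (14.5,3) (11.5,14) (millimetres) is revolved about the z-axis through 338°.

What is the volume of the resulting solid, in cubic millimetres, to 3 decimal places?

Profile (r,z), 4 vertices: (7,11) (10.5,3) (14.5,3) (11.5,14)
edge 0: (7,11)→(10.5,3)  cross = 7·3 − 10.5·11 = -94.5000; (r_i+r_j)·cross = 17.5·-94.5000 = -1653.7500
edge 1: (10.5,3)→(14.5,3)  cross = 10.5·3 − 14.5·3 = -12.0000; (r_i+r_j)·cross = 25·-12.0000 = -300.0000
edge 2: (14.5,3)→(11.5,14)  cross = 14.5·14 − 11.5·3 = 168.5000; (r_i+r_j)·cross = 26·168.5000 = 4381.0000
edge 3: (11.5,14)→(7,11)  cross = 11.5·11 − 7·14 = 28.5000; (r_i+r_j)·cross = 18.5·28.5000 = 527.2500
Σcross = 90.5000 → A = |Σcross|/2 = 45.2500 mm²
Σ(r_i+r_j)·cross = 2954.5000 → first moment M = |Σ|/6 = 492.4167
R_c = M/A = 492.4167/45.2500 = 10.8821 mm
θ = 338° = 5.899213 rad
V = θ·R_c·A = 5.899213·10.8821·45.2500 = 2904.871 mm³

Volume = 2904.871 mm³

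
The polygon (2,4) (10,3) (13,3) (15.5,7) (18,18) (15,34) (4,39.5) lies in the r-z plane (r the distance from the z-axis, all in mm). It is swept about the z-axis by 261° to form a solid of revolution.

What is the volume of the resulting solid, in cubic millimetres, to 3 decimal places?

Profile (r,z), 7 vertices: (2,4) (10,3) (13,3) (15.5,7) (18,18) (15,34) (4,39.5)
edge 0: (2,4)→(10,3)  cross = 2·3 − 10·4 = -34.0000; (r_i+r_j)·cross = 12·-34.0000 = -408.0000
edge 1: (10,3)→(13,3)  cross = 10·3 − 13·3 = -9.0000; (r_i+r_j)·cross = 23·-9.0000 = -207.0000
edge 2: (13,3)→(15.5,7)  cross = 13·7 − 15.5·3 = 44.5000; (r_i+r_j)·cross = 28.5·44.5000 = 1268.2500
edge 3: (15.5,7)→(18,18)  cross = 15.5·18 − 18·7 = 153.0000; (r_i+r_j)·cross = 33.5·153.0000 = 5125.5000
edge 4: (18,18)→(15,34)  cross = 18·34 − 15·18 = 342.0000; (r_i+r_j)·cross = 33·342.0000 = 11286.0000
edge 5: (15,34)→(4,39.5)  cross = 15·39.5 − 4·34 = 456.5000; (r_i+r_j)·cross = 19·456.5000 = 8673.5000
edge 6: (4,39.5)→(2,4)  cross = 4·4 − 2·39.5 = -63.0000; (r_i+r_j)·cross = 6·-63.0000 = -378.0000
Σcross = 890.0000 → A = |Σcross|/2 = 445.0000 mm²
Σ(r_i+r_j)·cross = 25360.2500 → first moment M = |Σ|/6 = 4226.7083
R_c = M/A = 4226.7083/445.0000 = 9.4982 mm
θ = 261° = 4.555309 rad
V = θ·R_c·A = 4.555309·9.4982·445.0000 = 19253.964 mm³

Volume = 19253.964 mm³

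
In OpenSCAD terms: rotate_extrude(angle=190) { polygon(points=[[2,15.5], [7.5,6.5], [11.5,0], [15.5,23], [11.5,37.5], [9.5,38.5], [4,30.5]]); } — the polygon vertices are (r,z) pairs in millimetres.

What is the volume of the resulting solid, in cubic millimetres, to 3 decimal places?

Profile (r,z), 7 vertices: (2,15.5) (7.5,6.5) (11.5,0) (15.5,23) (11.5,37.5) (9.5,38.5) (4,30.5)
edge 0: (2,15.5)→(7.5,6.5)  cross = 2·6.5 − 7.5·15.5 = -103.2500; (r_i+r_j)·cross = 9.5·-103.2500 = -980.8750
edge 1: (7.5,6.5)→(11.5,0)  cross = 7.5·0 − 11.5·6.5 = -74.7500; (r_i+r_j)·cross = 19·-74.7500 = -1420.2500
edge 2: (11.5,0)→(15.5,23)  cross = 11.5·23 − 15.5·0 = 264.5000; (r_i+r_j)·cross = 27·264.5000 = 7141.5000
edge 3: (15.5,23)→(11.5,37.5)  cross = 15.5·37.5 − 11.5·23 = 316.7500; (r_i+r_j)·cross = 27·316.7500 = 8552.2500
edge 4: (11.5,37.5)→(9.5,38.5)  cross = 11.5·38.5 − 9.5·37.5 = 86.5000; (r_i+r_j)·cross = 21·86.5000 = 1816.5000
edge 5: (9.5,38.5)→(4,30.5)  cross = 9.5·30.5 − 4·38.5 = 135.7500; (r_i+r_j)·cross = 13.5·135.7500 = 1832.6250
edge 6: (4,30.5)→(2,15.5)  cross = 4·15.5 − 2·30.5 = 1.0000; (r_i+r_j)·cross = 6·1.0000 = 6.0000
Σcross = 626.5000 → A = |Σcross|/2 = 313.2500 mm²
Σ(r_i+r_j)·cross = 16947.7500 → first moment M = |Σ|/6 = 2824.6250
R_c = M/A = 2824.6250/313.2500 = 9.0172 mm
θ = 190° = 3.316126 rad
V = θ·R_c·A = 3.316126·9.0172·313.2500 = 9366.811 mm³

Volume = 9366.811 mm³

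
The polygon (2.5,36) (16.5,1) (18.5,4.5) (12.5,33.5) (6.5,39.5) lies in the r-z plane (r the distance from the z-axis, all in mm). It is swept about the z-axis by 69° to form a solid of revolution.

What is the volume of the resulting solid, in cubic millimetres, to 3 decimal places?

Volume = 2938.938 mm³

Profile (r,z), 5 vertices: (2.5,36) (16.5,1) (18.5,4.5) (12.5,33.5) (6.5,39.5)
edge 0: (2.5,36)→(16.5,1)  cross = 2.5·1 − 16.5·36 = -591.5000; (r_i+r_j)·cross = 19·-591.5000 = -11238.5000
edge 1: (16.5,1)→(18.5,4.5)  cross = 16.5·4.5 − 18.5·1 = 55.7500; (r_i+r_j)·cross = 35·55.7500 = 1951.2500
edge 2: (18.5,4.5)→(12.5,33.5)  cross = 18.5·33.5 − 12.5·4.5 = 563.5000; (r_i+r_j)·cross = 31·563.5000 = 17468.5000
edge 3: (12.5,33.5)→(6.5,39.5)  cross = 12.5·39.5 − 6.5·33.5 = 276.0000; (r_i+r_j)·cross = 19·276.0000 = 5244.0000
edge 4: (6.5,39.5)→(2.5,36)  cross = 6.5·36 − 2.5·39.5 = 135.2500; (r_i+r_j)·cross = 9·135.2500 = 1217.2500
Σcross = 439.0000 → A = |Σcross|/2 = 219.5000 mm²
Σ(r_i+r_j)·cross = 14642.5000 → first moment M = |Σ|/6 = 2440.4167
R_c = M/A = 2440.4167/219.5000 = 11.1181 mm
θ = 69° = 1.204277 rad
V = θ·R_c·A = 1.204277·11.1181·219.5000 = 2938.938 mm³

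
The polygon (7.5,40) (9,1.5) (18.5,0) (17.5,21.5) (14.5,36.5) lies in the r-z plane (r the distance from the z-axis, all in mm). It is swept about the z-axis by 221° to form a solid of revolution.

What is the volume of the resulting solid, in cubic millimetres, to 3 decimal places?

Volume = 16073.502 mm³

Profile (r,z), 5 vertices: (7.5,40) (9,1.5) (18.5,0) (17.5,21.5) (14.5,36.5)
edge 0: (7.5,40)→(9,1.5)  cross = 7.5·1.5 − 9·40 = -348.7500; (r_i+r_j)·cross = 16.5·-348.7500 = -5754.3750
edge 1: (9,1.5)→(18.5,0)  cross = 9·0 − 18.5·1.5 = -27.7500; (r_i+r_j)·cross = 27.5·-27.7500 = -763.1250
edge 2: (18.5,0)→(17.5,21.5)  cross = 18.5·21.5 − 17.5·0 = 397.7500; (r_i+r_j)·cross = 36·397.7500 = 14319.0000
edge 3: (17.5,21.5)→(14.5,36.5)  cross = 17.5·36.5 − 14.5·21.5 = 327.0000; (r_i+r_j)·cross = 32·327.0000 = 10464.0000
edge 4: (14.5,36.5)→(7.5,40)  cross = 14.5·40 − 7.5·36.5 = 306.2500; (r_i+r_j)·cross = 22·306.2500 = 6737.5000
Σcross = 654.5000 → A = |Σcross|/2 = 327.2500 mm²
Σ(r_i+r_j)·cross = 25003.0000 → first moment M = |Σ|/6 = 4167.1667
R_c = M/A = 4167.1667/327.2500 = 12.7339 mm
θ = 221° = 3.857178 rad
V = θ·R_c·A = 3.857178·12.7339·327.2500 = 16073.502 mm³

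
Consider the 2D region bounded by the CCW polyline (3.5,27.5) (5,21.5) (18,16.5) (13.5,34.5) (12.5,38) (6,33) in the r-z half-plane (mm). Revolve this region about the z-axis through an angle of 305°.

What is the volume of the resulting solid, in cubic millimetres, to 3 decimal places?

Volume = 9778.153 mm³

Profile (r,z), 6 vertices: (3.5,27.5) (5,21.5) (18,16.5) (13.5,34.5) (12.5,38) (6,33)
edge 0: (3.5,27.5)→(5,21.5)  cross = 3.5·21.5 − 5·27.5 = -62.2500; (r_i+r_j)·cross = 8.5·-62.2500 = -529.1250
edge 1: (5,21.5)→(18,16.5)  cross = 5·16.5 − 18·21.5 = -304.5000; (r_i+r_j)·cross = 23·-304.5000 = -7003.5000
edge 2: (18,16.5)→(13.5,34.5)  cross = 18·34.5 − 13.5·16.5 = 398.2500; (r_i+r_j)·cross = 31.5·398.2500 = 12544.8750
edge 3: (13.5,34.5)→(12.5,38)  cross = 13.5·38 − 12.5·34.5 = 81.7500; (r_i+r_j)·cross = 26·81.7500 = 2125.5000
edge 4: (12.5,38)→(6,33)  cross = 12.5·33 − 6·38 = 184.5000; (r_i+r_j)·cross = 18.5·184.5000 = 3413.2500
edge 5: (6,33)→(3.5,27.5)  cross = 6·27.5 − 3.5·33 = 49.5000; (r_i+r_j)·cross = 9.5·49.5000 = 470.2500
Σcross = 347.2500 → A = |Σcross|/2 = 173.6250 mm²
Σ(r_i+r_j)·cross = 11021.2500 → first moment M = |Σ|/6 = 1836.8750
R_c = M/A = 1836.8750/173.6250 = 10.5796 mm
θ = 305° = 5.323254 rad
V = θ·R_c·A = 5.323254·10.5796·173.6250 = 9778.153 mm³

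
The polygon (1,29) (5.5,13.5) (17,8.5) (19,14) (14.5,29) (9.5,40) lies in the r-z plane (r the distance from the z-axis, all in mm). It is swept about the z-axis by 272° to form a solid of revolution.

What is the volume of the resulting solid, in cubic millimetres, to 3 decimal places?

Profile (r,z), 6 vertices: (1,29) (5.5,13.5) (17,8.5) (19,14) (14.5,29) (9.5,40)
edge 0: (1,29)→(5.5,13.5)  cross = 1·13.5 − 5.5·29 = -146.0000; (r_i+r_j)·cross = 6.5·-146.0000 = -949.0000
edge 1: (5.5,13.5)→(17,8.5)  cross = 5.5·8.5 − 17·13.5 = -182.7500; (r_i+r_j)·cross = 22.5·-182.7500 = -4111.8750
edge 2: (17,8.5)→(19,14)  cross = 17·14 − 19·8.5 = 76.5000; (r_i+r_j)·cross = 36·76.5000 = 2754.0000
edge 3: (19,14)→(14.5,29)  cross = 19·29 − 14.5·14 = 348.0000; (r_i+r_j)·cross = 33.5·348.0000 = 11658.0000
edge 4: (14.5,29)→(9.5,40)  cross = 14.5·40 − 9.5·29 = 304.5000; (r_i+r_j)·cross = 24·304.5000 = 7308.0000
edge 5: (9.5,40)→(1,29)  cross = 9.5·29 − 1·40 = 235.5000; (r_i+r_j)·cross = 10.5·235.5000 = 2472.7500
Σcross = 635.7500 → A = |Σcross|/2 = 317.8750 mm²
Σ(r_i+r_j)·cross = 19131.8750 → first moment M = |Σ|/6 = 3188.6458
R_c = M/A = 3188.6458/317.8750 = 10.0311 mm
θ = 272° = 4.747296 rad
V = θ·R_c·A = 4.747296·10.0311·317.8750 = 15137.444 mm³

Volume = 15137.444 mm³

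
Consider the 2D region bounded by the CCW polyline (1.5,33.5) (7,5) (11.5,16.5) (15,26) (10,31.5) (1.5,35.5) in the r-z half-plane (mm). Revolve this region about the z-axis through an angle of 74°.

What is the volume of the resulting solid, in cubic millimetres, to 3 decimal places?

Volume = 2012.844 mm³

Profile (r,z), 6 vertices: (1.5,33.5) (7,5) (11.5,16.5) (15,26) (10,31.5) (1.5,35.5)
edge 0: (1.5,33.5)→(7,5)  cross = 1.5·5 − 7·33.5 = -227.0000; (r_i+r_j)·cross = 8.5·-227.0000 = -1929.5000
edge 1: (7,5)→(11.5,16.5)  cross = 7·16.5 − 11.5·5 = 58.0000; (r_i+r_j)·cross = 18.5·58.0000 = 1073.0000
edge 2: (11.5,16.5)→(15,26)  cross = 11.5·26 − 15·16.5 = 51.5000; (r_i+r_j)·cross = 26.5·51.5000 = 1364.7500
edge 3: (15,26)→(10,31.5)  cross = 15·31.5 − 10·26 = 212.5000; (r_i+r_j)·cross = 25·212.5000 = 5312.5000
edge 4: (10,31.5)→(1.5,35.5)  cross = 10·35.5 − 1.5·31.5 = 307.7500; (r_i+r_j)·cross = 11.5·307.7500 = 3539.1250
edge 5: (1.5,35.5)→(1.5,33.5)  cross = 1.5·33.5 − 1.5·35.5 = -3.0000; (r_i+r_j)·cross = 3·-3.0000 = -9.0000
Σcross = 399.7500 → A = |Σcross|/2 = 199.8750 mm²
Σ(r_i+r_j)·cross = 9350.8750 → first moment M = |Σ|/6 = 1558.4792
R_c = M/A = 1558.4792/199.8750 = 7.7973 mm
θ = 74° = 1.291544 rad
V = θ·R_c·A = 1.291544·7.7973·199.8750 = 2012.844 mm³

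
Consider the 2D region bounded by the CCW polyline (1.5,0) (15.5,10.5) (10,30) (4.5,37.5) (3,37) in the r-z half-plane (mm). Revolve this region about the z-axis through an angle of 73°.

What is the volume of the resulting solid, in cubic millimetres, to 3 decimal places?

Profile (r,z), 5 vertices: (1.5,0) (15.5,10.5) (10,30) (4.5,37.5) (3,37)
edge 0: (1.5,0)→(15.5,10.5)  cross = 1.5·10.5 − 15.5·0 = 15.7500; (r_i+r_j)·cross = 17·15.7500 = 267.7500
edge 1: (15.5,10.5)→(10,30)  cross = 15.5·30 − 10·10.5 = 360.0000; (r_i+r_j)·cross = 25.5·360.0000 = 9180.0000
edge 2: (10,30)→(4.5,37.5)  cross = 10·37.5 − 4.5·30 = 240.0000; (r_i+r_j)·cross = 14.5·240.0000 = 3480.0000
edge 3: (4.5,37.5)→(3,37)  cross = 4.5·37 − 3·37.5 = 54.0000; (r_i+r_j)·cross = 7.5·54.0000 = 405.0000
edge 4: (3,37)→(1.5,0)  cross = 3·0 − 1.5·37 = -55.5000; (r_i+r_j)·cross = 4.5·-55.5000 = -249.7500
Σcross = 614.2500 → A = |Σcross|/2 = 307.1250 mm²
Σ(r_i+r_j)·cross = 13083.0000 → first moment M = |Σ|/6 = 2180.5000
R_c = M/A = 2180.5000/307.1250 = 7.0997 mm
θ = 73° = 1.274090 rad
V = θ·R_c·A = 1.274090·7.0997·307.1250 = 2778.154 mm³

Volume = 2778.154 mm³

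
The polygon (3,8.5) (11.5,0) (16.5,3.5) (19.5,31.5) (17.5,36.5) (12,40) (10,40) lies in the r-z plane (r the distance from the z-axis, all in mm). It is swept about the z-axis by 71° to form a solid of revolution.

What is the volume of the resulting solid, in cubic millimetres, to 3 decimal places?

Volume = 6389.257 mm³

Profile (r,z), 7 vertices: (3,8.5) (11.5,0) (16.5,3.5) (19.5,31.5) (17.5,36.5) (12,40) (10,40)
edge 0: (3,8.5)→(11.5,0)  cross = 3·0 − 11.5·8.5 = -97.7500; (r_i+r_j)·cross = 14.5·-97.7500 = -1417.3750
edge 1: (11.5,0)→(16.5,3.5)  cross = 11.5·3.5 − 16.5·0 = 40.2500; (r_i+r_j)·cross = 28·40.2500 = 1127.0000
edge 2: (16.5,3.5)→(19.5,31.5)  cross = 16.5·31.5 − 19.5·3.5 = 451.5000; (r_i+r_j)·cross = 36·451.5000 = 16254.0000
edge 3: (19.5,31.5)→(17.5,36.5)  cross = 19.5·36.5 − 17.5·31.5 = 160.5000; (r_i+r_j)·cross = 37·160.5000 = 5938.5000
edge 4: (17.5,36.5)→(12,40)  cross = 17.5·40 − 12·36.5 = 262.0000; (r_i+r_j)·cross = 29.5·262.0000 = 7729.0000
edge 5: (12,40)→(10,40)  cross = 12·40 − 10·40 = 80.0000; (r_i+r_j)·cross = 22·80.0000 = 1760.0000
edge 6: (10,40)→(3,8.5)  cross = 10·8.5 − 3·40 = -35.0000; (r_i+r_j)·cross = 13·-35.0000 = -455.0000
Σcross = 861.5000 → A = |Σcross|/2 = 430.7500 mm²
Σ(r_i+r_j)·cross = 30936.1250 → first moment M = |Σ|/6 = 5156.0208
R_c = M/A = 5156.0208/430.7500 = 11.9699 mm
θ = 71° = 1.239184 rad
V = θ·R_c·A = 1.239184·11.9699·430.7500 = 6389.257 mm³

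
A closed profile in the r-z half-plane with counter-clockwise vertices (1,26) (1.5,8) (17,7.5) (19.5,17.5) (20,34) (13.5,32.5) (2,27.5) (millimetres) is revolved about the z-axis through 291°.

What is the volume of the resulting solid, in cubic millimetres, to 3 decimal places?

Volume = 22616.060 mm³

Profile (r,z), 7 vertices: (1,26) (1.5,8) (17,7.5) (19.5,17.5) (20,34) (13.5,32.5) (2,27.5)
edge 0: (1,26)→(1.5,8)  cross = 1·8 − 1.5·26 = -31.0000; (r_i+r_j)·cross = 2.5·-31.0000 = -77.5000
edge 1: (1.5,8)→(17,7.5)  cross = 1.5·7.5 − 17·8 = -124.7500; (r_i+r_j)·cross = 18.5·-124.7500 = -2307.8750
edge 2: (17,7.5)→(19.5,17.5)  cross = 17·17.5 − 19.5·7.5 = 151.2500; (r_i+r_j)·cross = 36.5·151.2500 = 5520.6250
edge 3: (19.5,17.5)→(20,34)  cross = 19.5·34 − 20·17.5 = 313.0000; (r_i+r_j)·cross = 39.5·313.0000 = 12363.5000
edge 4: (20,34)→(13.5,32.5)  cross = 20·32.5 − 13.5·34 = 191.0000; (r_i+r_j)·cross = 33.5·191.0000 = 6398.5000
edge 5: (13.5,32.5)→(2,27.5)  cross = 13.5·27.5 − 2·32.5 = 306.2500; (r_i+r_j)·cross = 15.5·306.2500 = 4746.8750
edge 6: (2,27.5)→(1,26)  cross = 2·26 − 1·27.5 = 24.5000; (r_i+r_j)·cross = 3·24.5000 = 73.5000
Σcross = 830.2500 → A = |Σcross|/2 = 415.1250 mm²
Σ(r_i+r_j)·cross = 26717.6250 → first moment M = |Σ|/6 = 4452.9375
R_c = M/A = 4452.9375/415.1250 = 10.7267 mm
θ = 291° = 5.078908 rad
V = θ·R_c·A = 5.078908·10.7267·415.1250 = 22616.060 mm³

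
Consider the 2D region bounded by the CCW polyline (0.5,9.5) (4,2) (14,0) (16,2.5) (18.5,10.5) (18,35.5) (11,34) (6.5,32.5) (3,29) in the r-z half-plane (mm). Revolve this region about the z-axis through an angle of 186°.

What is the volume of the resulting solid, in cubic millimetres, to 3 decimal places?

Volume = 16977.402 mm³

Profile (r,z), 9 vertices: (0.5,9.5) (4,2) (14,0) (16,2.5) (18.5,10.5) (18,35.5) (11,34) (6.5,32.5) (3,29)
edge 0: (0.5,9.5)→(4,2)  cross = 0.5·2 − 4·9.5 = -37.0000; (r_i+r_j)·cross = 4.5·-37.0000 = -166.5000
edge 1: (4,2)→(14,0)  cross = 4·0 − 14·2 = -28.0000; (r_i+r_j)·cross = 18·-28.0000 = -504.0000
edge 2: (14,0)→(16,2.5)  cross = 14·2.5 − 16·0 = 35.0000; (r_i+r_j)·cross = 30·35.0000 = 1050.0000
edge 3: (16,2.5)→(18.5,10.5)  cross = 16·10.5 − 18.5·2.5 = 121.7500; (r_i+r_j)·cross = 34.5·121.7500 = 4200.3750
edge 4: (18.5,10.5)→(18,35.5)  cross = 18.5·35.5 − 18·10.5 = 467.7500; (r_i+r_j)·cross = 36.5·467.7500 = 17072.8750
edge 5: (18,35.5)→(11,34)  cross = 18·34 − 11·35.5 = 221.5000; (r_i+r_j)·cross = 29·221.5000 = 6423.5000
edge 6: (11,34)→(6.5,32.5)  cross = 11·32.5 − 6.5·34 = 136.5000; (r_i+r_j)·cross = 17.5·136.5000 = 2388.7500
edge 7: (6.5,32.5)→(3,29)  cross = 6.5·29 − 3·32.5 = 91.0000; (r_i+r_j)·cross = 9.5·91.0000 = 864.5000
edge 8: (3,29)→(0.5,9.5)  cross = 3·9.5 − 0.5·29 = 14.0000; (r_i+r_j)·cross = 3.5·14.0000 = 49.0000
Σcross = 1022.5000 → A = |Σcross|/2 = 511.2500 mm²
Σ(r_i+r_j)·cross = 31378.5000 → first moment M = |Σ|/6 = 5229.7500
R_c = M/A = 5229.7500/511.2500 = 10.2293 mm
θ = 186° = 3.246312 rad
V = θ·R_c·A = 3.246312·10.2293·511.2500 = 16977.402 mm³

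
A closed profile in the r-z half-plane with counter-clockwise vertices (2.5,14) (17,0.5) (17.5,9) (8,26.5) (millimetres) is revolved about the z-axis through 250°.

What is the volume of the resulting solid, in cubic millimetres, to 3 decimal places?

Profile (r,z), 4 vertices: (2.5,14) (17,0.5) (17.5,9) (8,26.5)
edge 0: (2.5,14)→(17,0.5)  cross = 2.5·0.5 − 17·14 = -236.7500; (r_i+r_j)·cross = 19.5·-236.7500 = -4616.6250
edge 1: (17,0.5)→(17.5,9)  cross = 17·9 − 17.5·0.5 = 144.2500; (r_i+r_j)·cross = 34.5·144.2500 = 4976.6250
edge 2: (17.5,9)→(8,26.5)  cross = 17.5·26.5 − 8·9 = 391.7500; (r_i+r_j)·cross = 25.5·391.7500 = 9989.6250
edge 3: (8,26.5)→(2.5,14)  cross = 8·14 − 2.5·26.5 = 45.7500; (r_i+r_j)·cross = 10.5·45.7500 = 480.3750
Σcross = 345.0000 → A = |Σcross|/2 = 172.5000 mm²
Σ(r_i+r_j)·cross = 10830.0000 → first moment M = |Σ|/6 = 1805.0000
R_c = M/A = 1805.0000/172.5000 = 10.4638 mm
θ = 250° = 4.363323 rad
V = θ·R_c·A = 4.363323·10.4638·172.5000 = 7875.798 mm³

Volume = 7875.798 mm³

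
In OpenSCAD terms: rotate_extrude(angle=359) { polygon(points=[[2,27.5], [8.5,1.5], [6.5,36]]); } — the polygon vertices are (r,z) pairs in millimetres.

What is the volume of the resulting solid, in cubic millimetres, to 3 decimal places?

Profile (r,z), 3 vertices: (2,27.5) (8.5,1.5) (6.5,36)
edge 0: (2,27.5)→(8.5,1.5)  cross = 2·1.5 − 8.5·27.5 = -230.7500; (r_i+r_j)·cross = 10.5·-230.7500 = -2422.8750
edge 1: (8.5,1.5)→(6.5,36)  cross = 8.5·36 − 6.5·1.5 = 296.2500; (r_i+r_j)·cross = 15·296.2500 = 4443.7500
edge 2: (6.5,36)→(2,27.5)  cross = 6.5·27.5 − 2·36 = 106.7500; (r_i+r_j)·cross = 8.5·106.7500 = 907.3750
Σcross = 172.2500 → A = |Σcross|/2 = 86.1250 mm²
Σ(r_i+r_j)·cross = 2928.2500 → first moment M = |Σ|/6 = 488.0417
R_c = M/A = 488.0417/86.1250 = 5.6667 mm
θ = 359° = 6.265732 rad
V = θ·R_c·A = 6.265732·5.6667·86.1250 = 3057.938 mm³

Volume = 3057.938 mm³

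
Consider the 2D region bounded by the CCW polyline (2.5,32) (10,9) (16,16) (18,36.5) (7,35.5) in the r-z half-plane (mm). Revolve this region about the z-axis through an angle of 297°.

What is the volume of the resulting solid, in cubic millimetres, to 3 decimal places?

Volume = 15234.358 mm³

Profile (r,z), 5 vertices: (2.5,32) (10,9) (16,16) (18,36.5) (7,35.5)
edge 0: (2.5,32)→(10,9)  cross = 2.5·9 − 10·32 = -297.5000; (r_i+r_j)·cross = 12.5·-297.5000 = -3718.7500
edge 1: (10,9)→(16,16)  cross = 10·16 − 16·9 = 16.0000; (r_i+r_j)·cross = 26·16.0000 = 416.0000
edge 2: (16,16)→(18,36.5)  cross = 16·36.5 − 18·16 = 296.0000; (r_i+r_j)·cross = 34·296.0000 = 10064.0000
edge 3: (18,36.5)→(7,35.5)  cross = 18·35.5 − 7·36.5 = 383.5000; (r_i+r_j)·cross = 25·383.5000 = 9587.5000
edge 4: (7,35.5)→(2.5,32)  cross = 7·32 − 2.5·35.5 = 135.2500; (r_i+r_j)·cross = 9.5·135.2500 = 1284.8750
Σcross = 533.2500 → A = |Σcross|/2 = 266.6250 mm²
Σ(r_i+r_j)·cross = 17633.6250 → first moment M = |Σ|/6 = 2938.9375
R_c = M/A = 2938.9375/266.6250 = 11.0227 mm
θ = 297° = 5.183628 rad
V = θ·R_c·A = 5.183628·11.0227·266.6250 = 15234.358 mm³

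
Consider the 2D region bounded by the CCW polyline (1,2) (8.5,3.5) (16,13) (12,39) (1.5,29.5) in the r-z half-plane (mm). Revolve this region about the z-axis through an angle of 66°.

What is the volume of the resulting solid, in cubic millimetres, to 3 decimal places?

Volume = 3500.677 mm³

Profile (r,z), 5 vertices: (1,2) (8.5,3.5) (16,13) (12,39) (1.5,29.5)
edge 0: (1,2)→(8.5,3.5)  cross = 1·3.5 − 8.5·2 = -13.5000; (r_i+r_j)·cross = 9.5·-13.5000 = -128.2500
edge 1: (8.5,3.5)→(16,13)  cross = 8.5·13 − 16·3.5 = 54.5000; (r_i+r_j)·cross = 24.5·54.5000 = 1335.2500
edge 2: (16,13)→(12,39)  cross = 16·39 − 12·13 = 468.0000; (r_i+r_j)·cross = 28·468.0000 = 13104.0000
edge 3: (12,39)→(1.5,29.5)  cross = 12·29.5 − 1.5·39 = 295.5000; (r_i+r_j)·cross = 13.5·295.5000 = 3989.2500
edge 4: (1.5,29.5)→(1,2)  cross = 1.5·2 − 1·29.5 = -26.5000; (r_i+r_j)·cross = 2.5·-26.5000 = -66.2500
Σcross = 778.0000 → A = |Σcross|/2 = 389.0000 mm²
Σ(r_i+r_j)·cross = 18234.0000 → first moment M = |Σ|/6 = 3039.0000
R_c = M/A = 3039.0000/389.0000 = 7.8123 mm
θ = 66° = 1.151917 rad
V = θ·R_c·A = 1.151917·7.8123·389.0000 = 3500.677 mm³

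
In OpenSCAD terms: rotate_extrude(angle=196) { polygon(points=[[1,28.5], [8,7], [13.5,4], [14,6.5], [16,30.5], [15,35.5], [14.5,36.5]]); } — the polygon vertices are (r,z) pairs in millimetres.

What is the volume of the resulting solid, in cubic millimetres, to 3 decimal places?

Volume = 9955.586 mm³

Profile (r,z), 7 vertices: (1,28.5) (8,7) (13.5,4) (14,6.5) (16,30.5) (15,35.5) (14.5,36.5)
edge 0: (1,28.5)→(8,7)  cross = 1·7 − 8·28.5 = -221.0000; (r_i+r_j)·cross = 9·-221.0000 = -1989.0000
edge 1: (8,7)→(13.5,4)  cross = 8·4 − 13.5·7 = -62.5000; (r_i+r_j)·cross = 21.5·-62.5000 = -1343.7500
edge 2: (13.5,4)→(14,6.5)  cross = 13.5·6.5 − 14·4 = 31.7500; (r_i+r_j)·cross = 27.5·31.7500 = 873.1250
edge 3: (14,6.5)→(16,30.5)  cross = 14·30.5 − 16·6.5 = 323.0000; (r_i+r_j)·cross = 30·323.0000 = 9690.0000
edge 4: (16,30.5)→(15,35.5)  cross = 16·35.5 − 15·30.5 = 110.5000; (r_i+r_j)·cross = 31·110.5000 = 3425.5000
edge 5: (15,35.5)→(14.5,36.5)  cross = 15·36.5 − 14.5·35.5 = 32.7500; (r_i+r_j)·cross = 29.5·32.7500 = 966.1250
edge 6: (14.5,36.5)→(1,28.5)  cross = 14.5·28.5 − 1·36.5 = 376.7500; (r_i+r_j)·cross = 15.5·376.7500 = 5839.6250
Σcross = 591.2500 → A = |Σcross|/2 = 295.6250 mm²
Σ(r_i+r_j)·cross = 17461.6250 → first moment M = |Σ|/6 = 2910.2708
R_c = M/A = 2910.2708/295.6250 = 9.8445 mm
θ = 196° = 3.420845 rad
V = θ·R_c·A = 3.420845·9.8445·295.6250 = 9955.586 mm³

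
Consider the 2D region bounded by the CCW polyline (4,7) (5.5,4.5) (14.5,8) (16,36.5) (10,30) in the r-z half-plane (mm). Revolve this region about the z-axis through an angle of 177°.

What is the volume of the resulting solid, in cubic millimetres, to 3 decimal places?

Volume = 7161.035 mm³

Profile (r,z), 5 vertices: (4,7) (5.5,4.5) (14.5,8) (16,36.5) (10,30)
edge 0: (4,7)→(5.5,4.5)  cross = 4·4.5 − 5.5·7 = -20.5000; (r_i+r_j)·cross = 9.5·-20.5000 = -194.7500
edge 1: (5.5,4.5)→(14.5,8)  cross = 5.5·8 − 14.5·4.5 = -21.2500; (r_i+r_j)·cross = 20·-21.2500 = -425.0000
edge 2: (14.5,8)→(16,36.5)  cross = 14.5·36.5 − 16·8 = 401.2500; (r_i+r_j)·cross = 30.5·401.2500 = 12238.1250
edge 3: (16,36.5)→(10,30)  cross = 16·30 − 10·36.5 = 115.0000; (r_i+r_j)·cross = 26·115.0000 = 2990.0000
edge 4: (10,30)→(4,7)  cross = 10·7 − 4·30 = -50.0000; (r_i+r_j)·cross = 14·-50.0000 = -700.0000
Σcross = 424.5000 → A = |Σcross|/2 = 212.2500 mm²
Σ(r_i+r_j)·cross = 13908.3750 → first moment M = |Σ|/6 = 2318.0625
R_c = M/A = 2318.0625/212.2500 = 10.9214 mm
θ = 177° = 3.089233 rad
V = θ·R_c·A = 3.089233·10.9214·212.2500 = 7161.035 mm³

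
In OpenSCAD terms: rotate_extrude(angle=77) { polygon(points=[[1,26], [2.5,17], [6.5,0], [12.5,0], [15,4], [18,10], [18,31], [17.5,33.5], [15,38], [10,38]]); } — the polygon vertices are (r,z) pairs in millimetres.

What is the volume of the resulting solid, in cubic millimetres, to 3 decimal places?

Volume = 6946.973 mm³

Profile (r,z), 10 vertices: (1,26) (2.5,17) (6.5,0) (12.5,0) (15,4) (18,10) (18,31) (17.5,33.5) (15,38) (10,38)
edge 0: (1,26)→(2.5,17)  cross = 1·17 − 2.5·26 = -48.0000; (r_i+r_j)·cross = 3.5·-48.0000 = -168.0000
edge 1: (2.5,17)→(6.5,0)  cross = 2.5·0 − 6.5·17 = -110.5000; (r_i+r_j)·cross = 9·-110.5000 = -994.5000
edge 2: (6.5,0)→(12.5,0)  cross = 6.5·0 − 12.5·0 = 0.0000; (r_i+r_j)·cross = 19·0.0000 = 0.0000
edge 3: (12.5,0)→(15,4)  cross = 12.5·4 − 15·0 = 50.0000; (r_i+r_j)·cross = 27.5·50.0000 = 1375.0000
edge 4: (15,4)→(18,10)  cross = 15·10 − 18·4 = 78.0000; (r_i+r_j)·cross = 33·78.0000 = 2574.0000
edge 5: (18,10)→(18,31)  cross = 18·31 − 18·10 = 378.0000; (r_i+r_j)·cross = 36·378.0000 = 13608.0000
edge 6: (18,31)→(17.5,33.5)  cross = 18·33.5 − 17.5·31 = 60.5000; (r_i+r_j)·cross = 35.5·60.5000 = 2147.7500
edge 7: (17.5,33.5)→(15,38)  cross = 17.5·38 − 15·33.5 = 162.5000; (r_i+r_j)·cross = 32.5·162.5000 = 5281.2500
edge 8: (15,38)→(10,38)  cross = 15·38 − 10·38 = 190.0000; (r_i+r_j)·cross = 25·190.0000 = 4750.0000
edge 9: (10,38)→(1,26)  cross = 10·26 − 1·38 = 222.0000; (r_i+r_j)·cross = 11·222.0000 = 2442.0000
Σcross = 982.5000 → A = |Σcross|/2 = 491.2500 mm²
Σ(r_i+r_j)·cross = 31015.5000 → first moment M = |Σ|/6 = 5169.2500
R_c = M/A = 5169.2500/491.2500 = 10.5226 mm
θ = 77° = 1.343904 rad
V = θ·R_c·A = 1.343904·10.5226·491.2500 = 6946.973 mm³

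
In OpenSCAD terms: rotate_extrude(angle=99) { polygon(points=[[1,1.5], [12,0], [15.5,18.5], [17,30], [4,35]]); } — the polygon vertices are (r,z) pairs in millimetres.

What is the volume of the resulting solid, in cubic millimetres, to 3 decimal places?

Volume = 5930.142 mm³

Profile (r,z), 5 vertices: (1,1.5) (12,0) (15.5,18.5) (17,30) (4,35)
edge 0: (1,1.5)→(12,0)  cross = 1·0 − 12·1.5 = -18.0000; (r_i+r_j)·cross = 13·-18.0000 = -234.0000
edge 1: (12,0)→(15.5,18.5)  cross = 12·18.5 − 15.5·0 = 222.0000; (r_i+r_j)·cross = 27.5·222.0000 = 6105.0000
edge 2: (15.5,18.5)→(17,30)  cross = 15.5·30 − 17·18.5 = 150.5000; (r_i+r_j)·cross = 32.5·150.5000 = 4891.2500
edge 3: (17,30)→(4,35)  cross = 17·35 − 4·30 = 475.0000; (r_i+r_j)·cross = 21·475.0000 = 9975.0000
edge 4: (4,35)→(1,1.5)  cross = 4·1.5 − 1·35 = -29.0000; (r_i+r_j)·cross = 5·-29.0000 = -145.0000
Σcross = 800.5000 → A = |Σcross|/2 = 400.2500 mm²
Σ(r_i+r_j)·cross = 20592.2500 → first moment M = |Σ|/6 = 3432.0417
R_c = M/A = 3432.0417/400.2500 = 8.5747 mm
θ = 99° = 1.727876 rad
V = θ·R_c·A = 1.727876·8.5747·400.2500 = 5930.142 mm³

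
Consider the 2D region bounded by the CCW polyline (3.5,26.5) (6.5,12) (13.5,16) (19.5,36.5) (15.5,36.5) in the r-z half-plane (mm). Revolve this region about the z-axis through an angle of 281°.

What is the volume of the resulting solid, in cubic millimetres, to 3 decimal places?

Profile (r,z), 5 vertices: (3.5,26.5) (6.5,12) (13.5,16) (19.5,36.5) (15.5,36.5)
edge 0: (3.5,26.5)→(6.5,12)  cross = 3.5·12 − 6.5·26.5 = -130.2500; (r_i+r_j)·cross = 10·-130.2500 = -1302.5000
edge 1: (6.5,12)→(13.5,16)  cross = 6.5·16 − 13.5·12 = -58.0000; (r_i+r_j)·cross = 20·-58.0000 = -1160.0000
edge 2: (13.5,16)→(19.5,36.5)  cross = 13.5·36.5 − 19.5·16 = 180.7500; (r_i+r_j)·cross = 33·180.7500 = 5964.7500
edge 3: (19.5,36.5)→(15.5,36.5)  cross = 19.5·36.5 − 15.5·36.5 = 146.0000; (r_i+r_j)·cross = 35·146.0000 = 5110.0000
edge 4: (15.5,36.5)→(3.5,26.5)  cross = 15.5·26.5 − 3.5·36.5 = 283.0000; (r_i+r_j)·cross = 19·283.0000 = 5377.0000
Σcross = 421.5000 → A = |Σcross|/2 = 210.7500 mm²
Σ(r_i+r_j)·cross = 13989.2500 → first moment M = |Σ|/6 = 2331.5417
R_c = M/A = 2331.5417/210.7500 = 11.0631 mm
θ = 281° = 4.904375 rad
V = θ·R_c·A = 4.904375·11.0631·210.7500 = 11434.755 mm³

Volume = 11434.755 mm³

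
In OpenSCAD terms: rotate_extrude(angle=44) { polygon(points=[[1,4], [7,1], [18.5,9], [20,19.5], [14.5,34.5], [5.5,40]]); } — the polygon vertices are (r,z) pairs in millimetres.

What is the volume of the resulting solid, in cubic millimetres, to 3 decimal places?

Profile (r,z), 6 vertices: (1,4) (7,1) (18.5,9) (20,19.5) (14.5,34.5) (5.5,40)
edge 0: (1,4)→(7,1)  cross = 1·1 − 7·4 = -27.0000; (r_i+r_j)·cross = 8·-27.0000 = -216.0000
edge 1: (7,1)→(18.5,9)  cross = 7·9 − 18.5·1 = 44.5000; (r_i+r_j)·cross = 25.5·44.5000 = 1134.7500
edge 2: (18.5,9)→(20,19.5)  cross = 18.5·19.5 − 20·9 = 180.7500; (r_i+r_j)·cross = 38.5·180.7500 = 6958.8750
edge 3: (20,19.5)→(14.5,34.5)  cross = 20·34.5 − 14.5·19.5 = 407.2500; (r_i+r_j)·cross = 34.5·407.2500 = 14050.1250
edge 4: (14.5,34.5)→(5.5,40)  cross = 14.5·40 − 5.5·34.5 = 390.2500; (r_i+r_j)·cross = 20·390.2500 = 7805.0000
edge 5: (5.5,40)→(1,4)  cross = 5.5·4 − 1·40 = -18.0000; (r_i+r_j)·cross = 6.5·-18.0000 = -117.0000
Σcross = 977.7500 → A = |Σcross|/2 = 488.8750 mm²
Σ(r_i+r_j)·cross = 29615.7500 → first moment M = |Σ|/6 = 4935.9583
R_c = M/A = 4935.9583/488.8750 = 10.0966 mm
θ = 44° = 0.767945 rad
V = θ·R_c·A = 0.767945·10.0966·488.8750 = 3790.544 mm³

Volume = 3790.544 mm³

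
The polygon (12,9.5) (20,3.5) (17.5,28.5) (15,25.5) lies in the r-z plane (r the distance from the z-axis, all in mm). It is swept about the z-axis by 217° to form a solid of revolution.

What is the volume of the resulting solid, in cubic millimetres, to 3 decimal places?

Volume = 6651.243 mm³

Profile (r,z), 4 vertices: (12,9.5) (20,3.5) (17.5,28.5) (15,25.5)
edge 0: (12,9.5)→(20,3.5)  cross = 12·3.5 − 20·9.5 = -148.0000; (r_i+r_j)·cross = 32·-148.0000 = -4736.0000
edge 1: (20,3.5)→(17.5,28.5)  cross = 20·28.5 − 17.5·3.5 = 508.7500; (r_i+r_j)·cross = 37.5·508.7500 = 19078.1250
edge 2: (17.5,28.5)→(15,25.5)  cross = 17.5·25.5 − 15·28.5 = 18.7500; (r_i+r_j)·cross = 32.5·18.7500 = 609.3750
edge 3: (15,25.5)→(12,9.5)  cross = 15·9.5 − 12·25.5 = -163.5000; (r_i+r_j)·cross = 27·-163.5000 = -4414.5000
Σcross = 216.0000 → A = |Σcross|/2 = 108.0000 mm²
Σ(r_i+r_j)·cross = 10537.0000 → first moment M = |Σ|/6 = 1756.1667
R_c = M/A = 1756.1667/108.0000 = 16.2608 mm
θ = 217° = 3.787364 rad
V = θ·R_c·A = 3.787364·16.2608·108.0000 = 6651.243 mm³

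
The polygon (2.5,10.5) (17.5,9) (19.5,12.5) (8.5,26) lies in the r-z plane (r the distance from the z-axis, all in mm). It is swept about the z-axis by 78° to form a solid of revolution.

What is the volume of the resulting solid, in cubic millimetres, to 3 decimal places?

Volume = 2237.844 mm³

Profile (r,z), 4 vertices: (2.5,10.5) (17.5,9) (19.5,12.5) (8.5,26)
edge 0: (2.5,10.5)→(17.5,9)  cross = 2.5·9 − 17.5·10.5 = -161.2500; (r_i+r_j)·cross = 20·-161.2500 = -3225.0000
edge 1: (17.5,9)→(19.5,12.5)  cross = 17.5·12.5 − 19.5·9 = 43.2500; (r_i+r_j)·cross = 37·43.2500 = 1600.2500
edge 2: (19.5,12.5)→(8.5,26)  cross = 19.5·26 − 8.5·12.5 = 400.7500; (r_i+r_j)·cross = 28·400.7500 = 11221.0000
edge 3: (8.5,26)→(2.5,10.5)  cross = 8.5·10.5 − 2.5·26 = 24.2500; (r_i+r_j)·cross = 11·24.2500 = 266.7500
Σcross = 307.0000 → A = |Σcross|/2 = 153.5000 mm²
Σ(r_i+r_j)·cross = 9863.0000 → first moment M = |Σ|/6 = 1643.8333
R_c = M/A = 1643.8333/153.5000 = 10.7090 mm
θ = 78° = 1.361357 rad
V = θ·R_c·A = 1.361357·10.7090·153.5000 = 2237.844 mm³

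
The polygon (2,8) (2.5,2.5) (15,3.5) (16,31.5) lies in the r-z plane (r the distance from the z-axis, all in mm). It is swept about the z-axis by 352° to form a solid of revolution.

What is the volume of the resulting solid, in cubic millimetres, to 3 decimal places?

Profile (r,z), 4 vertices: (2,8) (2.5,2.5) (15,3.5) (16,31.5)
edge 0: (2,8)→(2.5,2.5)  cross = 2·2.5 − 2.5·8 = -15.0000; (r_i+r_j)·cross = 4.5·-15.0000 = -67.5000
edge 1: (2.5,2.5)→(15,3.5)  cross = 2.5·3.5 − 15·2.5 = -28.7500; (r_i+r_j)·cross = 17.5·-28.7500 = -503.1250
edge 2: (15,3.5)→(16,31.5)  cross = 15·31.5 − 16·3.5 = 416.5000; (r_i+r_j)·cross = 31·416.5000 = 12911.5000
edge 3: (16,31.5)→(2,8)  cross = 16·8 − 2·31.5 = 65.0000; (r_i+r_j)·cross = 18·65.0000 = 1170.0000
Σcross = 437.7500 → A = |Σcross|/2 = 218.8750 mm²
Σ(r_i+r_j)·cross = 13510.8750 → first moment M = |Σ|/6 = 2251.8125
R_c = M/A = 2251.8125/218.8750 = 10.2881 mm
θ = 352° = 6.143559 rad
V = θ·R_c·A = 6.143559·10.2881·218.8750 = 13834.143 mm³

Volume = 13834.143 mm³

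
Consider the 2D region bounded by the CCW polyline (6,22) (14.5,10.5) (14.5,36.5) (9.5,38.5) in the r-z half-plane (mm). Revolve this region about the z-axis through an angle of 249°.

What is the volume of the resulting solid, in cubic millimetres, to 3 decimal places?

Volume = 7547.327 mm³

Profile (r,z), 4 vertices: (6,22) (14.5,10.5) (14.5,36.5) (9.5,38.5)
edge 0: (6,22)→(14.5,10.5)  cross = 6·10.5 − 14.5·22 = -256.0000; (r_i+r_j)·cross = 20.5·-256.0000 = -5248.0000
edge 1: (14.5,10.5)→(14.5,36.5)  cross = 14.5·36.5 − 14.5·10.5 = 377.0000; (r_i+r_j)·cross = 29·377.0000 = 10933.0000
edge 2: (14.5,36.5)→(9.5,38.5)  cross = 14.5·38.5 − 9.5·36.5 = 211.5000; (r_i+r_j)·cross = 24·211.5000 = 5076.0000
edge 3: (9.5,38.5)→(6,22)  cross = 9.5·22 − 6·38.5 = -22.0000; (r_i+r_j)·cross = 15.5·-22.0000 = -341.0000
Σcross = 310.5000 → A = |Σcross|/2 = 155.2500 mm²
Σ(r_i+r_j)·cross = 10420.0000 → first moment M = |Σ|/6 = 1736.6667
R_c = M/A = 1736.6667/155.2500 = 11.1863 mm
θ = 249° = 4.345870 rad
V = θ·R_c·A = 4.345870·11.1863·155.2500 = 7547.327 mm³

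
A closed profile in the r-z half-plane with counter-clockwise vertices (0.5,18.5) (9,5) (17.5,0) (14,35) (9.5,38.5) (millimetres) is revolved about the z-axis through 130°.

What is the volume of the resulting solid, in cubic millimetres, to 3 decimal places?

Volume = 8256.913 mm³

Profile (r,z), 5 vertices: (0.5,18.5) (9,5) (17.5,0) (14,35) (9.5,38.5)
edge 0: (0.5,18.5)→(9,5)  cross = 0.5·5 − 9·18.5 = -164.0000; (r_i+r_j)·cross = 9.5·-164.0000 = -1558.0000
edge 1: (9,5)→(17.5,0)  cross = 9·0 − 17.5·5 = -87.5000; (r_i+r_j)·cross = 26.5·-87.5000 = -2318.7500
edge 2: (17.5,0)→(14,35)  cross = 17.5·35 − 14·0 = 612.5000; (r_i+r_j)·cross = 31.5·612.5000 = 19293.7500
edge 3: (14,35)→(9.5,38.5)  cross = 14·38.5 − 9.5·35 = 206.5000; (r_i+r_j)·cross = 23.5·206.5000 = 4852.7500
edge 4: (9.5,38.5)→(0.5,18.5)  cross = 9.5·18.5 − 0.5·38.5 = 156.5000; (r_i+r_j)·cross = 10·156.5000 = 1565.0000
Σcross = 724.0000 → A = |Σcross|/2 = 362.0000 mm²
Σ(r_i+r_j)·cross = 21834.7500 → first moment M = |Σ|/6 = 3639.1250
R_c = M/A = 3639.1250/362.0000 = 10.0528 mm
θ = 130° = 2.268928 rad
V = θ·R_c·A = 2.268928·10.0528·362.0000 = 8256.913 mm³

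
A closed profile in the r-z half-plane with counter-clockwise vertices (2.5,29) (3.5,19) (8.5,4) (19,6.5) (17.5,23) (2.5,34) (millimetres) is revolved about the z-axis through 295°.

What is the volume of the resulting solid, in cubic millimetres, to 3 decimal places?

Profile (r,z), 6 vertices: (2.5,29) (3.5,19) (8.5,4) (19,6.5) (17.5,23) (2.5,34)
edge 0: (2.5,29)→(3.5,19)  cross = 2.5·19 − 3.5·29 = -54.0000; (r_i+r_j)·cross = 6·-54.0000 = -324.0000
edge 1: (3.5,19)→(8.5,4)  cross = 3.5·4 − 8.5·19 = -147.5000; (r_i+r_j)·cross = 12·-147.5000 = -1770.0000
edge 2: (8.5,4)→(19,6.5)  cross = 8.5·6.5 − 19·4 = -20.7500; (r_i+r_j)·cross = 27.5·-20.7500 = -570.6250
edge 3: (19,6.5)→(17.5,23)  cross = 19·23 − 17.5·6.5 = 323.2500; (r_i+r_j)·cross = 36.5·323.2500 = 11798.6250
edge 4: (17.5,23)→(2.5,34)  cross = 17.5·34 − 2.5·23 = 537.5000; (r_i+r_j)·cross = 20·537.5000 = 10750.0000
edge 5: (2.5,34)→(2.5,29)  cross = 2.5·29 − 2.5·34 = -12.5000; (r_i+r_j)·cross = 5·-12.5000 = -62.5000
Σcross = 626.0000 → A = |Σcross|/2 = 313.0000 mm²
Σ(r_i+r_j)·cross = 19821.5000 → first moment M = |Σ|/6 = 3303.5833
R_c = M/A = 3303.5833/313.0000 = 10.5546 mm
θ = 295° = 5.148721 rad
V = θ·R_c·A = 5.148721·10.5546·313.0000 = 17009.230 mm³

Volume = 17009.230 mm³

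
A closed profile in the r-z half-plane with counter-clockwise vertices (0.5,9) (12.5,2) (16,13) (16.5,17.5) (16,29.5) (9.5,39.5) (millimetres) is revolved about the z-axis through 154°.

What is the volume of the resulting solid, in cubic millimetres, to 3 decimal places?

Profile (r,z), 6 vertices: (0.5,9) (12.5,2) (16,13) (16.5,17.5) (16,29.5) (9.5,39.5)
edge 0: (0.5,9)→(12.5,2)  cross = 0.5·2 − 12.5·9 = -111.5000; (r_i+r_j)·cross = 13·-111.5000 = -1449.5000
edge 1: (12.5,2)→(16,13)  cross = 12.5·13 − 16·2 = 130.5000; (r_i+r_j)·cross = 28.5·130.5000 = 3719.2500
edge 2: (16,13)→(16.5,17.5)  cross = 16·17.5 − 16.5·13 = 65.5000; (r_i+r_j)·cross = 32.5·65.5000 = 2128.7500
edge 3: (16.5,17.5)→(16,29.5)  cross = 16.5·29.5 − 16·17.5 = 206.7500; (r_i+r_j)·cross = 32.5·206.7500 = 6719.3750
edge 4: (16,29.5)→(9.5,39.5)  cross = 16·39.5 − 9.5·29.5 = 351.7500; (r_i+r_j)·cross = 25.5·351.7500 = 8969.6250
edge 5: (9.5,39.5)→(0.5,9)  cross = 9.5·9 − 0.5·39.5 = 65.7500; (r_i+r_j)·cross = 10·65.7500 = 657.5000
Σcross = 708.7500 → A = |Σcross|/2 = 354.3750 mm²
Σ(r_i+r_j)·cross = 20745.0000 → first moment M = |Σ|/6 = 3457.5000
R_c = M/A = 3457.5000/354.3750 = 9.7566 mm
θ = 154° = 2.687807 rad
V = θ·R_c·A = 2.687807·9.7566·354.3750 = 9293.093 mm³

Volume = 9293.093 mm³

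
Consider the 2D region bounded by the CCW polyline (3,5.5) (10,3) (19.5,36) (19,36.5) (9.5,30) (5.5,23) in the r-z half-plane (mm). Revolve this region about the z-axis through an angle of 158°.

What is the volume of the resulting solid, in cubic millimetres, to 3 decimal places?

Profile (r,z), 6 vertices: (3,5.5) (10,3) (19.5,36) (19,36.5) (9.5,30) (5.5,23)
edge 0: (3,5.5)→(10,3)  cross = 3·3 − 10·5.5 = -46.0000; (r_i+r_j)·cross = 13·-46.0000 = -598.0000
edge 1: (10,3)→(19.5,36)  cross = 10·36 − 19.5·3 = 301.5000; (r_i+r_j)·cross = 29.5·301.5000 = 8894.2500
edge 2: (19.5,36)→(19,36.5)  cross = 19.5·36.5 − 19·36 = 27.7500; (r_i+r_j)·cross = 38.5·27.7500 = 1068.3750
edge 3: (19,36.5)→(9.5,30)  cross = 19·30 − 9.5·36.5 = 223.2500; (r_i+r_j)·cross = 28.5·223.2500 = 6362.6250
edge 4: (9.5,30)→(5.5,23)  cross = 9.5·23 − 5.5·30 = 53.5000; (r_i+r_j)·cross = 15·53.5000 = 802.5000
edge 5: (5.5,23)→(3,5.5)  cross = 5.5·5.5 − 3·23 = -38.7500; (r_i+r_j)·cross = 8.5·-38.7500 = -329.3750
Σcross = 521.2500 → A = |Σcross|/2 = 260.6250 mm²
Σ(r_i+r_j)·cross = 16200.3750 → first moment M = |Σ|/6 = 2700.0625
R_c = M/A = 2700.0625/260.6250 = 10.3600 mm
θ = 158° = 2.757620 rad
V = θ·R_c·A = 2.757620·10.3600·260.6250 = 7445.747 mm³

Volume = 7445.747 mm³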